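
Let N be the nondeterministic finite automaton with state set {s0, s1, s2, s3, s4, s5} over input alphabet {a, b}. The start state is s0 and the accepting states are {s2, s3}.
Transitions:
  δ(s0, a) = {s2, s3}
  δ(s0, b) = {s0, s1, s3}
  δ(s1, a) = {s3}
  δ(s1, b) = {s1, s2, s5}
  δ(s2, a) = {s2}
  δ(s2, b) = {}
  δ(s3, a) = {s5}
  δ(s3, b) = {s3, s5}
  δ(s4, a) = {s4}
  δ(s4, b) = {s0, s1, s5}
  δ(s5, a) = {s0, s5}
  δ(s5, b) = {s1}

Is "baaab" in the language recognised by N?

Start: {s0}
read b: {s0, s1, s3}
read a: {s2, s3, s5}
read a: {s0, s2, s5}
read a: {s0, s2, s3, s5}
read b: {s0, s1, s3, s5}
Reachable ∩ accepting = {s3} — nonempty.

accepted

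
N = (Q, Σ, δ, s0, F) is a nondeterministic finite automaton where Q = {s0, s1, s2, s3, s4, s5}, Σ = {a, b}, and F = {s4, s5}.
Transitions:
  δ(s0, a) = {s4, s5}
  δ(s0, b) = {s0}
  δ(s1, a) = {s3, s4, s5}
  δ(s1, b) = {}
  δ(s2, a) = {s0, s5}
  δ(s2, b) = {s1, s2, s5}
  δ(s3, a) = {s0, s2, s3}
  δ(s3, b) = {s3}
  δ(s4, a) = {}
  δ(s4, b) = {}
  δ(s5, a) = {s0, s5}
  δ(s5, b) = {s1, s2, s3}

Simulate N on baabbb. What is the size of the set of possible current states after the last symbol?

5

Start: {s0}
read b: {s0}
read a: {s4, s5}
read a: {s0, s5}
read b: {s0, s1, s2, s3}
read b: {s0, s1, s2, s3, s5}
read b: {s0, s1, s2, s3, s5}
Final reachable set {s0, s1, s2, s3, s5} has 5 states.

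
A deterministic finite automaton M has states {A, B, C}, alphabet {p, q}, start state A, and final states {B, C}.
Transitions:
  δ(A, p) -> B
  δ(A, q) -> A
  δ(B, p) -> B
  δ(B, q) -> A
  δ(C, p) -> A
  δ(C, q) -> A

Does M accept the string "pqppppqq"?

A --p--> B
B --q--> A
A --p--> B
B --p--> B
B --p--> B
B --p--> B
B --q--> A
A --q--> A
End in state A, which is not an accepting state.

rejected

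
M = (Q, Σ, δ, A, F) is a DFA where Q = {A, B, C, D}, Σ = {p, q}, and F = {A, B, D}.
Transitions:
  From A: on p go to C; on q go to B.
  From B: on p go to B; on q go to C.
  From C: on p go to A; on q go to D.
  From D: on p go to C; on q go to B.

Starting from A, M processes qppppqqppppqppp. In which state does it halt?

A --q--> B
B --p--> B
B --p--> B
B --p--> B
B --p--> B
B --q--> C
C --q--> D
D --p--> C
C --p--> A
A --p--> C
C --p--> A
A --q--> B
B --p--> B
B --p--> B
B --p--> B

B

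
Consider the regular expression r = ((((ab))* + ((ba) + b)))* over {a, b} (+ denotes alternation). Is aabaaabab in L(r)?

no

aabaaabab cannot be split into zero or more pieces each matching (((ab))*+((ba)+b)).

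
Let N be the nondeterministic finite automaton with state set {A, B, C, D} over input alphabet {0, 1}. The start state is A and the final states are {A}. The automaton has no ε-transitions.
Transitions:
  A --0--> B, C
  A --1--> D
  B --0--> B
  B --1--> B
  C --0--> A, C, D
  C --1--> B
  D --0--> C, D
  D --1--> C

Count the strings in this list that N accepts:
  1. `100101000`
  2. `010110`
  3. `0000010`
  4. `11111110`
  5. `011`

`100101000`: accepted
`010110`: rejected
`0000010`: accepted
`11111110`: rejected
`011`: rejected

2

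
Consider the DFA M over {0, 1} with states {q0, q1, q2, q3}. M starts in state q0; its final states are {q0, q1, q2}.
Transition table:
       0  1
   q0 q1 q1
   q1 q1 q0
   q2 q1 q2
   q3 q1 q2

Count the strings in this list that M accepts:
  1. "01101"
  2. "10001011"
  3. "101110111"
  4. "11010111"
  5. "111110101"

5

"01101": accepted
"10001011": accepted
"101110111": accepted
"11010111": accepted
"111110101": accepted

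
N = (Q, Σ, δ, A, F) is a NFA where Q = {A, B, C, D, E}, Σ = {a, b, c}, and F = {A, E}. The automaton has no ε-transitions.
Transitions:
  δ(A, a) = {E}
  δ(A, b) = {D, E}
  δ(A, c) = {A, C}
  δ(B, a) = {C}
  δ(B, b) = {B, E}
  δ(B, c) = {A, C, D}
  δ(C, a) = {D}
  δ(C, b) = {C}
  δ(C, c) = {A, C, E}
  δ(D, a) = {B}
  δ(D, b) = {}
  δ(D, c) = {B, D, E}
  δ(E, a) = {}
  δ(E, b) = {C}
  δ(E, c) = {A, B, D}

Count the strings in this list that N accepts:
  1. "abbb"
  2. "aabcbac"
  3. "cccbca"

1

"abbb": rejected
"aabcbac": rejected
"cccbca": accepted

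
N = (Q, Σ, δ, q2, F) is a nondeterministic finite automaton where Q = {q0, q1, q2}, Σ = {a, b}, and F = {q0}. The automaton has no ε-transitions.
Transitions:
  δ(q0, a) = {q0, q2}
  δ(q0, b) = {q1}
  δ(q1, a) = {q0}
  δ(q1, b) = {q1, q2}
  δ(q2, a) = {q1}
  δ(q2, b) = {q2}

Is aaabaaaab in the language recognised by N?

Start: {q2}
read a: {q1}
read a: {q0}
read a: {q0, q2}
read b: {q1, q2}
read a: {q0, q1}
read a: {q0, q2}
read a: {q0, q1, q2}
read a: {q0, q1, q2}
read b: {q1, q2}
Reachable ∩ accepting = {} — empty.

rejected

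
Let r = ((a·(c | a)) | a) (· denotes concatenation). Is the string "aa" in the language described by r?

yes

The left alternative (a·(c|a)) matches aa.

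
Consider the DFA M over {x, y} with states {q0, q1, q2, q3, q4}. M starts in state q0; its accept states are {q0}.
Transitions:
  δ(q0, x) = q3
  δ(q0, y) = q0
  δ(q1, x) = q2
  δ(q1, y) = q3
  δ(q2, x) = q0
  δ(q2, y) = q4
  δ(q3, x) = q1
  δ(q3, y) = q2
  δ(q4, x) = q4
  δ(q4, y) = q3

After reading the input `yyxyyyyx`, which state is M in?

q0 --y--> q0
q0 --y--> q0
q0 --x--> q3
q3 --y--> q2
q2 --y--> q4
q4 --y--> q3
q3 --y--> q2
q2 --x--> q0

q0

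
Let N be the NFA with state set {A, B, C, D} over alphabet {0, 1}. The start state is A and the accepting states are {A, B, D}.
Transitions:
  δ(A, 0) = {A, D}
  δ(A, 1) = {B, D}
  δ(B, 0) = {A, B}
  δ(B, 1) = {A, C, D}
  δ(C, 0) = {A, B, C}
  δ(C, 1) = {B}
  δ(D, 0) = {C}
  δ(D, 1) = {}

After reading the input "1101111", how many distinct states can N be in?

Start: {A}
read 1: {B, D}
read 1: {A, C, D}
read 0: {A, B, C, D}
read 1: {A, B, C, D}
read 1: {A, B, C, D}
read 1: {A, B, C, D}
read 1: {A, B, C, D}
Final reachable set {A, B, C, D} has 4 states.

4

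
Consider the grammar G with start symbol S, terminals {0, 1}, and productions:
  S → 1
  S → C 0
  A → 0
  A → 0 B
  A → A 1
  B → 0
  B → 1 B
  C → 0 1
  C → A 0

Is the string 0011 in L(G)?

no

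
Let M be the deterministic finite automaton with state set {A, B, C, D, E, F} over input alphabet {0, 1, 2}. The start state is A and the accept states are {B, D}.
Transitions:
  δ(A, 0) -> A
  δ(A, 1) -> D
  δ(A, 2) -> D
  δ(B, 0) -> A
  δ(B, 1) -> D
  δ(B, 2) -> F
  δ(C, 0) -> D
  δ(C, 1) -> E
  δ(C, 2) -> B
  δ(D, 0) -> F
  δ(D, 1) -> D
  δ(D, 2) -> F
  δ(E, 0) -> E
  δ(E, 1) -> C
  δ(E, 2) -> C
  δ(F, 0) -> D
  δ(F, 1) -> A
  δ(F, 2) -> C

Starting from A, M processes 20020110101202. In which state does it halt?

A --2--> D
D --0--> F
F --0--> D
D --2--> F
F --0--> D
D --1--> D
D --1--> D
D --0--> F
F --1--> A
A --0--> A
A --1--> D
D --2--> F
F --0--> D
D --2--> F

F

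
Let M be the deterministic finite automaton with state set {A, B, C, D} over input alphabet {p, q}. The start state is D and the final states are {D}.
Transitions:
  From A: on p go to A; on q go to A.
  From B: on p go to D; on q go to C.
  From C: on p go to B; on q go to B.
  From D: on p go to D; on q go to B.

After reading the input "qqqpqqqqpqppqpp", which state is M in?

D

D --q--> B
B --q--> C
C --q--> B
B --p--> D
D --q--> B
B --q--> C
C --q--> B
B --q--> C
C --p--> B
B --q--> C
C --p--> B
B --p--> D
D --q--> B
B --p--> D
D --p--> D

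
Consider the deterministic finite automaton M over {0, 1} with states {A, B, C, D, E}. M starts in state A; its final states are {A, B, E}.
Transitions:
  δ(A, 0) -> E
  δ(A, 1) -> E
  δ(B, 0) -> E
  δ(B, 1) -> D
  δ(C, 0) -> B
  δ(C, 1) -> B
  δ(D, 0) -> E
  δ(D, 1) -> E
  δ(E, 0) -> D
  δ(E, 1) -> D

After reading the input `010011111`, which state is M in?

E

A --0--> E
E --1--> D
D --0--> E
E --0--> D
D --1--> E
E --1--> D
D --1--> E
E --1--> D
D --1--> E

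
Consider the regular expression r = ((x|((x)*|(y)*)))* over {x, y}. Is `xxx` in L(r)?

Split into 3 pieces x · x · x; each matches (x|((x)*|(y)*)).

yes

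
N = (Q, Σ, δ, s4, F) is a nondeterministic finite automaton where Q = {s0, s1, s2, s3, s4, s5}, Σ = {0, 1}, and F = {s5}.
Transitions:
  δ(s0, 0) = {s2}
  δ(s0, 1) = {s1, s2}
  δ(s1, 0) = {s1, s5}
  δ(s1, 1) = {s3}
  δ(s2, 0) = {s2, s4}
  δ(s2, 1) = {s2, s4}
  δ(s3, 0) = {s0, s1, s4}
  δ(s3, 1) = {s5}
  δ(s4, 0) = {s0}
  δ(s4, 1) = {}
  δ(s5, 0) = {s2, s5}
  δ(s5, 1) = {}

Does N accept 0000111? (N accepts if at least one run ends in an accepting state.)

Start: {s4}
read 0: {s0}
read 0: {s2}
read 0: {s2, s4}
read 0: {s0, s2, s4}
read 1: {s1, s2, s4}
read 1: {s2, s3, s4}
read 1: {s2, s4, s5}
Reachable ∩ accepting = {s5} — nonempty.

accepted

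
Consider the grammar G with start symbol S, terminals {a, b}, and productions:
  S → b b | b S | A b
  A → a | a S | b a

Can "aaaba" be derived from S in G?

no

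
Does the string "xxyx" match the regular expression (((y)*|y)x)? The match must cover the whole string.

no

No split of xxyx into u·v has ((y)*|y) matching u and x matching v.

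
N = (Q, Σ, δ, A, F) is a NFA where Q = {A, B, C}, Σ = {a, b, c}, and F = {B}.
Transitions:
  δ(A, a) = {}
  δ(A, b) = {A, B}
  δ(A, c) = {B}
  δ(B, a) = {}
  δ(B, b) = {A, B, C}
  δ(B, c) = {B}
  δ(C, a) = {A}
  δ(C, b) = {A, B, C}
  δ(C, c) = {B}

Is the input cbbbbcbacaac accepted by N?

rejected

Start: {A}
read c: {B}
read b: {A, B, C}
read b: {A, B, C}
read b: {A, B, C}
read b: {A, B, C}
read c: {B}
read b: {A, B, C}
read a: {A}
read c: {B}
read a: {}
The reachable set is empty and stays empty for the remaining 2 symbols.
Reachable ∩ accepting = {} — empty.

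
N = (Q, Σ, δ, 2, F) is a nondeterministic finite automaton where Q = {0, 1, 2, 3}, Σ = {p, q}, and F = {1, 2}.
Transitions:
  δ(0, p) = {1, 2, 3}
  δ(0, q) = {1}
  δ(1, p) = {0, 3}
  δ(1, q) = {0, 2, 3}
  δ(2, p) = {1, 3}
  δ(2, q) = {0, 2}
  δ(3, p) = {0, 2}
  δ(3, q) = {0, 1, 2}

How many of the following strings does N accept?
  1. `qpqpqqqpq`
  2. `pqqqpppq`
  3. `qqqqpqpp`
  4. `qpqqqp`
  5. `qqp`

`qpqpqqqpq`: accepted
`pqqqpppq`: accepted
`qqqqpqpp`: accepted
`qpqqqp`: accepted
`qqp`: accepted

5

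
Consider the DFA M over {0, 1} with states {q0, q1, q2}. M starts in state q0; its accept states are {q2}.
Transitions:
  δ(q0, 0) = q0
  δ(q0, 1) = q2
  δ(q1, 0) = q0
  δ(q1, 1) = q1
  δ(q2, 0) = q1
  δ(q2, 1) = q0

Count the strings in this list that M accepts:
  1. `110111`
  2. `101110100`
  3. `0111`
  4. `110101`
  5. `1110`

`110111`: accepted
`101110100`: rejected
`0111`: accepted
`110101`: rejected
`1110`: rejected

2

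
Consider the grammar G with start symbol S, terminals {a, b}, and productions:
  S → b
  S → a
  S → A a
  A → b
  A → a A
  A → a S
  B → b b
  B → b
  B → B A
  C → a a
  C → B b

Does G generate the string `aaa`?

S ⇒ Aa ⇒ aSa ⇒ aaa

yes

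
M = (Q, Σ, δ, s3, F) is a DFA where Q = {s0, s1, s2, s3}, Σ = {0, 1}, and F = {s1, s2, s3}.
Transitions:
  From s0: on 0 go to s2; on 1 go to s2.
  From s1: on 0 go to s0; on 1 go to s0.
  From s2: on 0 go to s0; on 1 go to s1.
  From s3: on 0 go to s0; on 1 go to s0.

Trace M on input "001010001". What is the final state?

s3 --0--> s0
s0 --0--> s2
s2 --1--> s1
s1 --0--> s0
s0 --1--> s2
s2 --0--> s0
s0 --0--> s2
s2 --0--> s0
s0 --1--> s2

s2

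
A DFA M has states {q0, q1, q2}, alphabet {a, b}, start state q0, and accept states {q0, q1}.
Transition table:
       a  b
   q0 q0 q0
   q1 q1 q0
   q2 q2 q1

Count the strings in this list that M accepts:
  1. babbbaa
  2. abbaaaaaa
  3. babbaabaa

babbbaa: accepted
abbaaaaaa: accepted
babbaabaa: accepted

3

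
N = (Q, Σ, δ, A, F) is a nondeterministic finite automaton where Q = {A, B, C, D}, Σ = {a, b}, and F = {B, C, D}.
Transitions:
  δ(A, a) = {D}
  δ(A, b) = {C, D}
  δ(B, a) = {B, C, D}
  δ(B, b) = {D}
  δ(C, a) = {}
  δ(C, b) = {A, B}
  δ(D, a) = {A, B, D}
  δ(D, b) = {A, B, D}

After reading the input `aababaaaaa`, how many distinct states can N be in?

4

Start: {A}
read a: {D}
read a: {A, B, D}
read b: {A, B, C, D}
read a: {A, B, C, D}
read b: {A, B, C, D}
read a: {A, B, C, D}
read a: {A, B, C, D}
read a: {A, B, C, D}
read a: {A, B, C, D}
read a: {A, B, C, D}
Final reachable set {A, B, C, D} has 4 states.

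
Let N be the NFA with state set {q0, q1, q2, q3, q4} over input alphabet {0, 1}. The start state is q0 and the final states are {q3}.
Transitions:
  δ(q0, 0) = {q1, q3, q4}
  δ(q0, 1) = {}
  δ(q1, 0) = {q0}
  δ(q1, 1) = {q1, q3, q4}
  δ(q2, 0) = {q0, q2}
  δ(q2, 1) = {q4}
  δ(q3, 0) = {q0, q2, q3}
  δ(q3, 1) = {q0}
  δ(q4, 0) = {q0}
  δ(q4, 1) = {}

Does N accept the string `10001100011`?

Start: {q0}
read 1: {}
The reachable set is empty and stays empty for the remaining 10 symbols.
Reachable ∩ accepting = {} — empty.

rejected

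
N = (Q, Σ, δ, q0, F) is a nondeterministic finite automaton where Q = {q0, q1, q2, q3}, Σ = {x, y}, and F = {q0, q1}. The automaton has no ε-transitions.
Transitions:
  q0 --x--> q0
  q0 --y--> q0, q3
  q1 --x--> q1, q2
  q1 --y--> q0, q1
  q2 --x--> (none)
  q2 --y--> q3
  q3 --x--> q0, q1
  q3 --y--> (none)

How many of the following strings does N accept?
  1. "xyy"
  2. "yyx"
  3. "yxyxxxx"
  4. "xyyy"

4

"xyy": accepted
"yyx": accepted
"yxyxxxx": accepted
"xyyy": accepted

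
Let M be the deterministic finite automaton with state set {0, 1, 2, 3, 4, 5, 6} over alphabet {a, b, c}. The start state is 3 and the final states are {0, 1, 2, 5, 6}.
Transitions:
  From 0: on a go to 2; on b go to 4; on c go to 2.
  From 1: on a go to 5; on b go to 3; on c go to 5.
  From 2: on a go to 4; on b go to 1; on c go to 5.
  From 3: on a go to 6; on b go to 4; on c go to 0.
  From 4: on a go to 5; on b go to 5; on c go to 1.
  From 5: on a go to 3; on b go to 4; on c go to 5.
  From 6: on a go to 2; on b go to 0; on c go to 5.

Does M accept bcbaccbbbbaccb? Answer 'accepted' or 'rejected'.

accepted

3 --b--> 4
4 --c--> 1
1 --b--> 3
3 --a--> 6
6 --c--> 5
5 --c--> 5
5 --b--> 4
4 --b--> 5
5 --b--> 4
4 --b--> 5
5 --a--> 3
3 --c--> 0
0 --c--> 2
2 --b--> 1
End in state 1, which is an accepting state.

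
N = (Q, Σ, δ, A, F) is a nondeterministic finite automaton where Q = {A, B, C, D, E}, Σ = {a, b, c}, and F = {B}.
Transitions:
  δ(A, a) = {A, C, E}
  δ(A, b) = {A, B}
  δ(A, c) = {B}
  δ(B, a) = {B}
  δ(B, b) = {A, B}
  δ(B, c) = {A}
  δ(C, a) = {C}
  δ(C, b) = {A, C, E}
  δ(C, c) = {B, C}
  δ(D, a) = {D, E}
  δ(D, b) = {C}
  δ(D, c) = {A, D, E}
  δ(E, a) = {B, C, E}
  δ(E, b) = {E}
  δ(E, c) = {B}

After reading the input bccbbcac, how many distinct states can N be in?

3

Start: {A}
read b: {A, B}
read c: {A, B}
read c: {A, B}
read b: {A, B}
read b: {A, B}
read c: {A, B}
read a: {A, B, C, E}
read c: {A, B, C}
Final reachable set {A, B, C} has 3 states.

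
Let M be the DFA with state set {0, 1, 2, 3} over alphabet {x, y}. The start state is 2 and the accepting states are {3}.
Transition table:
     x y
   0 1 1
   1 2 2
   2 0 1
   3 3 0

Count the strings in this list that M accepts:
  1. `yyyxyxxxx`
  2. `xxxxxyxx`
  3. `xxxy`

0

`yyyxyxxxx`: rejected
`xxxxxyxx`: rejected
`xxxy`: rejected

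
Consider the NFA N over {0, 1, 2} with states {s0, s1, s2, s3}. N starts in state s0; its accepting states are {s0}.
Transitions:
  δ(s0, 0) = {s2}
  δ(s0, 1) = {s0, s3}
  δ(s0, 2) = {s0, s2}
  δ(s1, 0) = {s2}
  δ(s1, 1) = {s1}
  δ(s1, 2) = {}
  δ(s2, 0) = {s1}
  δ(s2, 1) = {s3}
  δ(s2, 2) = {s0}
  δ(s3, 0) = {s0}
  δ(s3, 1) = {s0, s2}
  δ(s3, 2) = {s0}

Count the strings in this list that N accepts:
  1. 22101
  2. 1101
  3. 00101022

3

22101: accepted
1101: accepted
00101022: accepted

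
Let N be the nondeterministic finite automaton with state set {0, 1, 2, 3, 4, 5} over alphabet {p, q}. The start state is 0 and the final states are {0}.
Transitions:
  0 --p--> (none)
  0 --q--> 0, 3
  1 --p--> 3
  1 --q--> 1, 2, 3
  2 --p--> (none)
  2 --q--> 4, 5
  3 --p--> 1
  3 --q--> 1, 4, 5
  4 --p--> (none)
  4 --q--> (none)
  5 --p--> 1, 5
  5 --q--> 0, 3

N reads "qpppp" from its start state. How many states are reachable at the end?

Start: {0}
read q: {0, 3}
read p: {1}
read p: {3}
read p: {1}
read p: {3}
Final reachable set {3} has 1 state.

1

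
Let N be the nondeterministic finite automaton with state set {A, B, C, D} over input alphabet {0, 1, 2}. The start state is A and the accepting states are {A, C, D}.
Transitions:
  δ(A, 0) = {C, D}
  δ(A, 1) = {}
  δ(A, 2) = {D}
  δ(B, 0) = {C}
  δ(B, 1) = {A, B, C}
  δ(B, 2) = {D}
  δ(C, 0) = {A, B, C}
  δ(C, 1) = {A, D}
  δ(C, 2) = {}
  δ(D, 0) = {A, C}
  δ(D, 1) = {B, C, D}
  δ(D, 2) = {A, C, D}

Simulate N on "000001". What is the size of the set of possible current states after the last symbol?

Start: {A}
read 0: {C, D}
read 0: {A, B, C}
read 0: {A, B, C, D}
read 0: {A, B, C, D}
read 0: {A, B, C, D}
read 1: {A, B, C, D}
Final reachable set {A, B, C, D} has 4 states.

4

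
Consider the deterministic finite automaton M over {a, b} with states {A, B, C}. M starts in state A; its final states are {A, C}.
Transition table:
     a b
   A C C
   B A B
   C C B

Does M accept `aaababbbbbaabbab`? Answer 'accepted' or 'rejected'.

accepted

A --a--> C
C --a--> C
C --a--> C
C --b--> B
B --a--> A
A --b--> C
C --b--> B
B --b--> B
B --b--> B
B --b--> B
B --a--> A
A --a--> C
C --b--> B
B --b--> B
B --a--> A
A --b--> C
End in state C, which is an accepting state.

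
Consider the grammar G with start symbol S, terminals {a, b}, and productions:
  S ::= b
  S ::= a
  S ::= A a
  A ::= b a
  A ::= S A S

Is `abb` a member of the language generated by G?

no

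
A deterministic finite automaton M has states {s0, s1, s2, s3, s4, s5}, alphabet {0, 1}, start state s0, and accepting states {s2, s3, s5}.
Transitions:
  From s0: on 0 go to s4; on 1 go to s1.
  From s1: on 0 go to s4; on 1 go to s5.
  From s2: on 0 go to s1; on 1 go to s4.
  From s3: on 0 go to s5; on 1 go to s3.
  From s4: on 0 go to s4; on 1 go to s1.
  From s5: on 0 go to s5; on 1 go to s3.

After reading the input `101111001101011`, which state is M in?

s3

s0 --1--> s1
s1 --0--> s4
s4 --1--> s1
s1 --1--> s5
s5 --1--> s3
s3 --1--> s3
s3 --0--> s5
s5 --0--> s5
s5 --1--> s3
s3 --1--> s3
s3 --0--> s5
s5 --1--> s3
s3 --0--> s5
s5 --1--> s3
s3 --1--> s3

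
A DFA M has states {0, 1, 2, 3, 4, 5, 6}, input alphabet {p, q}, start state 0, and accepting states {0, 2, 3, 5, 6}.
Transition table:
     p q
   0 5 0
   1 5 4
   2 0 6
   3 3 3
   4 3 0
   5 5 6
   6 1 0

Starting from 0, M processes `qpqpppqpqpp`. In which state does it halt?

3

0 --q--> 0
0 --p--> 5
5 --q--> 6
6 --p--> 1
1 --p--> 5
5 --p--> 5
5 --q--> 6
6 --p--> 1
1 --q--> 4
4 --p--> 3
3 --p--> 3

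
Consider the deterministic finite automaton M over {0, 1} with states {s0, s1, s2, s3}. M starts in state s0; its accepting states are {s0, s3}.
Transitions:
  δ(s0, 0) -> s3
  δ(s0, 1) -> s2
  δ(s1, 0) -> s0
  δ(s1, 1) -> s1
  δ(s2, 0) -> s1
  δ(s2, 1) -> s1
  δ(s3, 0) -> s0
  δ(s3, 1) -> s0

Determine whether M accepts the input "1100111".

rejected

s0 --1--> s2
s2 --1--> s1
s1 --0--> s0
s0 --0--> s3
s3 --1--> s0
s0 --1--> s2
s2 --1--> s1
End in state s1, which is not an accepting state.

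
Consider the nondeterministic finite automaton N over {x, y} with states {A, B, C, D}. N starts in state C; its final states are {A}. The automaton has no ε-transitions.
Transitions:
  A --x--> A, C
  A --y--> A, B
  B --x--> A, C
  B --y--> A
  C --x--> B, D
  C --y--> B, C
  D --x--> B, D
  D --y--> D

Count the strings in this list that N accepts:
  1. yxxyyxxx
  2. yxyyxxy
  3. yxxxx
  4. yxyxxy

4

yxxyyxxx: accepted
yxyyxxy: accepted
yxxxx: accepted
yxyxxy: accepted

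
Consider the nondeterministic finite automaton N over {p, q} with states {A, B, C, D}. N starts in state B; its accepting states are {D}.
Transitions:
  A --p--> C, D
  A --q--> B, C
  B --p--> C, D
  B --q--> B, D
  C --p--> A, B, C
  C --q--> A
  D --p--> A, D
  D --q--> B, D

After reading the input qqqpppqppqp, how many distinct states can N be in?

Start: {B}
read q: {B, D}
read q: {B, D}
read q: {B, D}
read p: {A, C, D}
read p: {A, B, C, D}
read p: {A, B, C, D}
read q: {A, B, C, D}
read p: {A, B, C, D}
read p: {A, B, C, D}
read q: {A, B, C, D}
read p: {A, B, C, D}
Final reachable set {A, B, C, D} has 4 states.

4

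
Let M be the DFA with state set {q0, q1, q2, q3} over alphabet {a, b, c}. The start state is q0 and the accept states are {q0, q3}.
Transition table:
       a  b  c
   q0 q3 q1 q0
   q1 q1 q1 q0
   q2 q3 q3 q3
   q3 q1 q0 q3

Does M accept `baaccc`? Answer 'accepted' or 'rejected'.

accepted

q0 --b--> q1
q1 --a--> q1
q1 --a--> q1
q1 --c--> q0
q0 --c--> q0
q0 --c--> q0
End in state q0, which is an accepting state.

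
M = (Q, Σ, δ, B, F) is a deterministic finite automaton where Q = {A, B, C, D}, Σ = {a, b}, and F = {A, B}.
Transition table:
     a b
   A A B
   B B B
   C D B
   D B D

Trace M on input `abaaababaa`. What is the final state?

B

B --a--> B
B --b--> B
B --a--> B
B --a--> B
B --a--> B
B --b--> B
B --a--> B
B --b--> B
B --a--> B
B --a--> B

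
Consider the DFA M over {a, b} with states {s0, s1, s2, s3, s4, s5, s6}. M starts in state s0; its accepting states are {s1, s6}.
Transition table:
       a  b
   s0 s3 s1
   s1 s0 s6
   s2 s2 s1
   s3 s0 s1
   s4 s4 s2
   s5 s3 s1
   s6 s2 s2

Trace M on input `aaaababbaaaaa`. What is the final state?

s0 --a--> s3
s3 --a--> s0
s0 --a--> s3
s3 --a--> s0
s0 --b--> s1
s1 --a--> s0
s0 --b--> s1
s1 --b--> s6
s6 --a--> s2
s2 --a--> s2
s2 --a--> s2
s2 --a--> s2
s2 --a--> s2

s2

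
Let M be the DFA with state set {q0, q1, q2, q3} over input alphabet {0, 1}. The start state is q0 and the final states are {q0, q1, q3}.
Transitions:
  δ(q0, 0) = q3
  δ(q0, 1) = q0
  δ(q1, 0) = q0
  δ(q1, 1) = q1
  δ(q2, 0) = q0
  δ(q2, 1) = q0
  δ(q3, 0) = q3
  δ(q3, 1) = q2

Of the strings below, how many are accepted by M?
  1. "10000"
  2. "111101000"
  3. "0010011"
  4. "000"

4

"10000": accepted
"111101000": accepted
"0010011": accepted
"000": accepted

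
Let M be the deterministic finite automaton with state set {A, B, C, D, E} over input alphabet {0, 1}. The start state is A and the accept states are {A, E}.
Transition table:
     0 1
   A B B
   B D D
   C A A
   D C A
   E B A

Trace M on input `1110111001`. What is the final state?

A --1--> B
B --1--> D
D --1--> A
A --0--> B
B --1--> D
D --1--> A
A --1--> B
B --0--> D
D --0--> C
C --1--> A

A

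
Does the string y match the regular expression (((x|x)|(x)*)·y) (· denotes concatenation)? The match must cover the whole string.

yes

Split as ε·y: ((x|x)|(x)*) matches ε and y matches y.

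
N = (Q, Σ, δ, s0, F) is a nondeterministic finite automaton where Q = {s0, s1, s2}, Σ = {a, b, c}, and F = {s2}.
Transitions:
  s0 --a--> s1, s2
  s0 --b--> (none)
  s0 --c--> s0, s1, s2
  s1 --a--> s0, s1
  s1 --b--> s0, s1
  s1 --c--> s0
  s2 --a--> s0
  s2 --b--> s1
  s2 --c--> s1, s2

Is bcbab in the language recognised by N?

rejected

Start: {s0}
read b: {}
The reachable set is empty and stays empty for the remaining 4 symbols.
Reachable ∩ accepting = {} — empty.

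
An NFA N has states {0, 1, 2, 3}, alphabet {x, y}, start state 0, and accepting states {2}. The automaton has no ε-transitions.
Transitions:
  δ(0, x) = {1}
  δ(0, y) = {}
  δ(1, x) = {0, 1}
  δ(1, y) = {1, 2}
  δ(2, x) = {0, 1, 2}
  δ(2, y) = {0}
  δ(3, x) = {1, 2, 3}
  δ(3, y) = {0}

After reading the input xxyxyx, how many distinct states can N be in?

Start: {0}
read x: {1}
read x: {0, 1}
read y: {1, 2}
read x: {0, 1, 2}
read y: {0, 1, 2}
read x: {0, 1, 2}
Final reachable set {0, 1, 2} has 3 states.

3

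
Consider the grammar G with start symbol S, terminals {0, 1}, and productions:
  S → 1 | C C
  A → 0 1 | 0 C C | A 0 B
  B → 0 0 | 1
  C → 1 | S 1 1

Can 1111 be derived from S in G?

S ⇒ CC ⇒ S11C ⇒ 111C ⇒ 1111

yes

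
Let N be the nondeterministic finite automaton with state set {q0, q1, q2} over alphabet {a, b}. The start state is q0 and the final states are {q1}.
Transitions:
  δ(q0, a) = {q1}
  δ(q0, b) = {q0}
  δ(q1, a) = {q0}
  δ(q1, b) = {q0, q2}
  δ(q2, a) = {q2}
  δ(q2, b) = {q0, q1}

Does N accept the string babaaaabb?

rejected

Start: {q0}
read b: {q0}
read a: {q1}
read b: {q0, q2}
read a: {q1, q2}
read a: {q0, q2}
read a: {q1, q2}
read a: {q0, q2}
read b: {q0, q1}
read b: {q0, q2}
Reachable ∩ accepting = {} — empty.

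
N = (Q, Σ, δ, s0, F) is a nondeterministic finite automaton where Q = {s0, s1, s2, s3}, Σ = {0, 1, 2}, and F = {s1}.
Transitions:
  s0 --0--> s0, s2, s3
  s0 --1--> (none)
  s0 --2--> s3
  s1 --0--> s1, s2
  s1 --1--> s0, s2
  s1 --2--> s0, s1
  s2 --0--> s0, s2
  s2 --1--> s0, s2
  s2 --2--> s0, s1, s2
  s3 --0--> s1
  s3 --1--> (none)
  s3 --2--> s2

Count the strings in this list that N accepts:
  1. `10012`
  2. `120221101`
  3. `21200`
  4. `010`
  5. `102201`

`10012`: rejected
`120221101`: rejected
`21200`: rejected
`010`: rejected
`102201`: rejected

0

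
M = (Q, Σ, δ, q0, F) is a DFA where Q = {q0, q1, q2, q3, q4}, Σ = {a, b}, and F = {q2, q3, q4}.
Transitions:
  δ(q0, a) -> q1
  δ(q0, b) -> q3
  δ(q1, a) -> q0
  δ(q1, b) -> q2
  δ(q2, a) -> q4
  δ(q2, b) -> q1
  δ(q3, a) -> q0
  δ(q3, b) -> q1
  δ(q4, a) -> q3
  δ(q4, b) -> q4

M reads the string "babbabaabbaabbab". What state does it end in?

q3

q0 --b--> q3
q3 --a--> q0
q0 --b--> q3
q3 --b--> q1
q1 --a--> q0
q0 --b--> q3
q3 --a--> q0
q0 --a--> q1
q1 --b--> q2
q2 --b--> q1
q1 --a--> q0
q0 --a--> q1
q1 --b--> q2
q2 --b--> q1
q1 --a--> q0
q0 --b--> q3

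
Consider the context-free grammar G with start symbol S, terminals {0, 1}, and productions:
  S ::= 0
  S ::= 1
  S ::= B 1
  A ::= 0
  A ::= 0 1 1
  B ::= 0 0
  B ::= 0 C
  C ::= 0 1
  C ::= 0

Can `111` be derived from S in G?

no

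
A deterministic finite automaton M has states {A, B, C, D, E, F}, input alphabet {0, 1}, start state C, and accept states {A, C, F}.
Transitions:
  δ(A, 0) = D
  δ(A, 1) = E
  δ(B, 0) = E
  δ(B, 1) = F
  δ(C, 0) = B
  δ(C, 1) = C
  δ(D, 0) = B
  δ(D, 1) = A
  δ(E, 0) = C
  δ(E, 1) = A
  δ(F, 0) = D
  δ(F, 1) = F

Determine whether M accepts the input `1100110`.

C --1--> C
C --1--> C
C --0--> B
B --0--> E
E --1--> A
A --1--> E
E --0--> C
End in state C, which is an accepting state.

accepted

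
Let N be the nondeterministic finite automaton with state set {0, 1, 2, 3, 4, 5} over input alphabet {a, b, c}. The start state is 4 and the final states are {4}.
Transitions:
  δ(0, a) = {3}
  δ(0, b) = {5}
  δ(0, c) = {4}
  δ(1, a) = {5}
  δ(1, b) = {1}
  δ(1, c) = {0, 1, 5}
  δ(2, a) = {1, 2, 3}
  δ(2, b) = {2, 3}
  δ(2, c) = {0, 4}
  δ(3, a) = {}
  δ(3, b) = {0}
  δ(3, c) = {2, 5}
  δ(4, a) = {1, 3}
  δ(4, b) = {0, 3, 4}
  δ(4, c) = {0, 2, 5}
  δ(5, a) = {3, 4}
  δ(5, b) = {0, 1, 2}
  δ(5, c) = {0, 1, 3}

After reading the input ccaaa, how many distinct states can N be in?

Start: {4}
read c: {0, 2, 5}
read c: {0, 1, 3, 4}
read a: {1, 3, 5}
read a: {3, 4, 5}
read a: {1, 3, 4}
Final reachable set {1, 3, 4} has 3 states.

3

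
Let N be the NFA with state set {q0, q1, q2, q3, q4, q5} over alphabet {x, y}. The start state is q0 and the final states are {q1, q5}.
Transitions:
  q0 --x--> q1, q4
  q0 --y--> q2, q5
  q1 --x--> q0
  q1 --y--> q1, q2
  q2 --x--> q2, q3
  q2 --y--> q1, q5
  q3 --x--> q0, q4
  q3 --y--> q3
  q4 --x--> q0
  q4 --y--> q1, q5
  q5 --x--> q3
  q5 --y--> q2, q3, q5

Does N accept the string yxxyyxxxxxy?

accepted

Start: {q0}
read y: {q2, q5}
read x: {q2, q3}
read x: {q0, q2, q3, q4}
read y: {q1, q2, q3, q5}
read y: {q1, q2, q3, q5}
read x: {q0, q2, q3, q4}
read x: {q0, q1, q2, q3, q4}
read x: {q0, q1, q2, q3, q4}
read x: {q0, q1, q2, q3, q4}
read x: {q0, q1, q2, q3, q4}
read y: {q1, q2, q3, q5}
Reachable ∩ accepting = {q1, q5} — nonempty.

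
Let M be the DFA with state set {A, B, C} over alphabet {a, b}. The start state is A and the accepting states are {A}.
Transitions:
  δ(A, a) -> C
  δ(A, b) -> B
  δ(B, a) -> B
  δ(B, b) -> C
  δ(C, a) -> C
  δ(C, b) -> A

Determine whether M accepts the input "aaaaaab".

accepted

A --a--> C
C --a--> C
C --a--> C
C --a--> C
C --a--> C
C --a--> C
C --b--> A
End in state A, which is an accepting state.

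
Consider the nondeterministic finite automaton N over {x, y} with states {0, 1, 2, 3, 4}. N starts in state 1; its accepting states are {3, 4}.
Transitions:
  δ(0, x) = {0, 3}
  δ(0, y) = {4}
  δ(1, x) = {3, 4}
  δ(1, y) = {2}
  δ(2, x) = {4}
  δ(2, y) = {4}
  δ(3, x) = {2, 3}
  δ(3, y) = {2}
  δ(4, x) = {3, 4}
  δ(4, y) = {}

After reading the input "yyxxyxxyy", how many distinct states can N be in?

Start: {1}
read y: {2}
read y: {4}
read x: {3, 4}
read x: {2, 3, 4}
read y: {2, 4}
read x: {3, 4}
read x: {2, 3, 4}
read y: {2, 4}
read y: {4}
Final reachable set {4} has 1 state.

1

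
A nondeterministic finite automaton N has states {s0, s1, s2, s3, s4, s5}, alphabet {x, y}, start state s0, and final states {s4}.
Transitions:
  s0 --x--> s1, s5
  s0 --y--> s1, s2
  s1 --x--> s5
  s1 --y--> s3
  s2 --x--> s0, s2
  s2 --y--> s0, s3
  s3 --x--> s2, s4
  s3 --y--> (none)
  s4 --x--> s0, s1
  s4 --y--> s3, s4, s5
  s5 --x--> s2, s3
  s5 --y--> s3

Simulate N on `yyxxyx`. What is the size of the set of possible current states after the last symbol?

Start: {s0}
read y: {s1, s2}
read y: {s0, s3}
read x: {s1, s2, s4, s5}
read x: {s0, s1, s2, s3, s5}
read y: {s0, s1, s2, s3}
read x: {s0, s1, s2, s4, s5}
Final reachable set {s0, s1, s2, s4, s5} has 5 states.

5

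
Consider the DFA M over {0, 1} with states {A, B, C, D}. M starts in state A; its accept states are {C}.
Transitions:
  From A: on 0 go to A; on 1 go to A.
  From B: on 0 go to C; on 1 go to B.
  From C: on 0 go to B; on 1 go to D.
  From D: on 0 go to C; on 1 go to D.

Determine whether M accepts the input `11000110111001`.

rejected

A --1--> A
A --1--> A
A --0--> A
A --0--> A
A --0--> A
A --1--> A
A --1--> A
A --0--> A
A --1--> A
A --1--> A
A --1--> A
A --0--> A
A --0--> A
A --1--> A
End in state A, which is not an accepting state.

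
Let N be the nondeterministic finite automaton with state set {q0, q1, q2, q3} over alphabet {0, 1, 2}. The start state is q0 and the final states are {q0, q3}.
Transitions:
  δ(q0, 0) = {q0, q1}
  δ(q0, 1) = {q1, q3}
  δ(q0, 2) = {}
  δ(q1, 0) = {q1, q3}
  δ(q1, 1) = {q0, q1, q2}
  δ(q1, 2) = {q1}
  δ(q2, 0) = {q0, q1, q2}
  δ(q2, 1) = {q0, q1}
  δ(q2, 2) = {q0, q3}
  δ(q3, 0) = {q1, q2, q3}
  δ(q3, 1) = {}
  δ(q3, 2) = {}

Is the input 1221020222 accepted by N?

Start: {q0}
read 1: {q1, q3}
read 2: {q1}
read 2: {q1}
read 1: {q0, q1, q2}
read 0: {q0, q1, q2, q3}
read 2: {q0, q1, q3}
read 0: {q0, q1, q2, q3}
read 2: {q0, q1, q3}
read 2: {q1}
read 2: {q1}
Reachable ∩ accepting = {} — empty.

rejected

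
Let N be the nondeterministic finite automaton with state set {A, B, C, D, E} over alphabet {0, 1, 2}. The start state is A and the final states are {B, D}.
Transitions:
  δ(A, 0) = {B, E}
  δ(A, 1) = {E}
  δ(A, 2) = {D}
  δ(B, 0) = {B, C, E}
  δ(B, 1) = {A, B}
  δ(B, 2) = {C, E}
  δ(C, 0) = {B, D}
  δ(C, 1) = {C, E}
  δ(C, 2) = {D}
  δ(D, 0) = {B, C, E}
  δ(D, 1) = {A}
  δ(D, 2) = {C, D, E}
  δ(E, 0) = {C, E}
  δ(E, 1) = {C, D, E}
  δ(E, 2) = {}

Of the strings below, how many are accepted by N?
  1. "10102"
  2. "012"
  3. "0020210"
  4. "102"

"10102": accepted
"012": accepted
"0020210": accepted
"102": accepted

4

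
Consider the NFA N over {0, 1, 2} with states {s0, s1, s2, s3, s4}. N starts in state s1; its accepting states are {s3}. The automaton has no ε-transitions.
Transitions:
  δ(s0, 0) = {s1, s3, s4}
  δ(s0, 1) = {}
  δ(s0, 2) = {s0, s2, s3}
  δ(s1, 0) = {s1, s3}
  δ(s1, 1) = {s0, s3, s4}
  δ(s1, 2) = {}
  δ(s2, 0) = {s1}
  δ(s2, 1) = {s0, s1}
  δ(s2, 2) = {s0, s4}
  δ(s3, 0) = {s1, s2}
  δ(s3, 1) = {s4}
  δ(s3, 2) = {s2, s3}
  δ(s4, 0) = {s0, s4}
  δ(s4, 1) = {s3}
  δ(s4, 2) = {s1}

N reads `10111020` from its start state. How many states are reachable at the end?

Start: {s1}
read 1: {s0, s3, s4}
read 0: {s0, s1, s2, s3, s4}
read 1: {s0, s1, s3, s4}
read 1: {s0, s3, s4}
read 1: {s3, s4}
read 0: {s0, s1, s2, s4}
read 2: {s0, s1, s2, s3, s4}
read 0: {s0, s1, s2, s3, s4}
Final reachable set {s0, s1, s2, s3, s4} has 5 states.

5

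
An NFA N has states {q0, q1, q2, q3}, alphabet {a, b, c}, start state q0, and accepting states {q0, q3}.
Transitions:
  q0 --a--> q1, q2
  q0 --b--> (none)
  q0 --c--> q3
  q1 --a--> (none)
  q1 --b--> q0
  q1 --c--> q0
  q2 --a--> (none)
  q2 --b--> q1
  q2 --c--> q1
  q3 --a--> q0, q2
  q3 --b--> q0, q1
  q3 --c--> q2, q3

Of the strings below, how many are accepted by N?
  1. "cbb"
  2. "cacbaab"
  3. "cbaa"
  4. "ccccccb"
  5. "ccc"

3

"cbb": accepted
"cacbaab": rejected
"cbaa": rejected
"ccccccb": accepted
"ccc": accepted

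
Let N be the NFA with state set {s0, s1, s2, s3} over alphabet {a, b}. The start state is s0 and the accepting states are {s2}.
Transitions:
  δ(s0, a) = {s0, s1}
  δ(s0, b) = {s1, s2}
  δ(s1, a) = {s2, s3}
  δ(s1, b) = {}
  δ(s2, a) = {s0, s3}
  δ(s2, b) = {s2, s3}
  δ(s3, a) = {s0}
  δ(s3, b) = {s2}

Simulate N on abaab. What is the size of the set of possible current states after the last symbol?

2

Start: {s0}
read a: {s0, s1}
read b: {s1, s2}
read a: {s0, s2, s3}
read a: {s0, s1, s3}
read b: {s1, s2}
Final reachable set {s1, s2} has 2 states.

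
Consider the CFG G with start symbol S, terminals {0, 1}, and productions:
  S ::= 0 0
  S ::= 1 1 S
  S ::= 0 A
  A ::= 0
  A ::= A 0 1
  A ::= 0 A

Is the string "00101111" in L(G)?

no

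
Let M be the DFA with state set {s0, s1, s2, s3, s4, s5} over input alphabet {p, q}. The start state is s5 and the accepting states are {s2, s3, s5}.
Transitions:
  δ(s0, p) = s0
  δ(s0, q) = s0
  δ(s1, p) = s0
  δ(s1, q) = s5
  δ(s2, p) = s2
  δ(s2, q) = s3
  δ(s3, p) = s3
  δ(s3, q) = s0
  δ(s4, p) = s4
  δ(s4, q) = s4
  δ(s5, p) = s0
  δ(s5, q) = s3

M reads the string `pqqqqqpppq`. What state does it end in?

s5 --p--> s0
s0 --q--> s0
s0 --q--> s0
s0 --q--> s0
s0 --q--> s0
s0 --q--> s0
s0 --p--> s0
s0 --p--> s0
s0 --p--> s0
s0 --q--> s0

s0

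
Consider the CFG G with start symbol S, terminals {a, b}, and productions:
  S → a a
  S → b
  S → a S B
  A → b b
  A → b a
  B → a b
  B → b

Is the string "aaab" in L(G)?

yes

S ⇒ aSB ⇒ aaaB ⇒ aaab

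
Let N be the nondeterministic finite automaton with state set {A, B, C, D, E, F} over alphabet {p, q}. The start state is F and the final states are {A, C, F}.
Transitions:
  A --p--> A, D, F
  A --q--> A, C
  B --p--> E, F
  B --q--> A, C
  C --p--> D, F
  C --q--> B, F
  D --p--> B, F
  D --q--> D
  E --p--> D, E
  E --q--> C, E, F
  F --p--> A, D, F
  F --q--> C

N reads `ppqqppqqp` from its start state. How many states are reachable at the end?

5

Start: {F}
read p: {A, D, F}
read p: {A, B, D, F}
read q: {A, C, D}
read q: {A, B, C, D, F}
read p: {A, B, D, E, F}
read p: {A, B, D, E, F}
read q: {A, C, D, E, F}
read q: {A, B, C, D, E, F}
read p: {A, B, D, E, F}
Final reachable set {A, B, D, E, F} has 5 states.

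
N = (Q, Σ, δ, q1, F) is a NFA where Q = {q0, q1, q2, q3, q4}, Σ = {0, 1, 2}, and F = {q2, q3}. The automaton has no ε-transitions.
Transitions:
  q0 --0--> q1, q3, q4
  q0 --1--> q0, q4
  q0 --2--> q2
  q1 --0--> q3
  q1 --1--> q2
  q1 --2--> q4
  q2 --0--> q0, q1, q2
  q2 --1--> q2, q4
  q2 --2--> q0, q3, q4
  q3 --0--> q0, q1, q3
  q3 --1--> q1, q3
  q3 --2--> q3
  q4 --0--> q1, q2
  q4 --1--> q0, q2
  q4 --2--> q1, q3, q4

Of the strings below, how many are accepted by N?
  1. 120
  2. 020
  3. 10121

120: accepted
020: accepted
10121: accepted

3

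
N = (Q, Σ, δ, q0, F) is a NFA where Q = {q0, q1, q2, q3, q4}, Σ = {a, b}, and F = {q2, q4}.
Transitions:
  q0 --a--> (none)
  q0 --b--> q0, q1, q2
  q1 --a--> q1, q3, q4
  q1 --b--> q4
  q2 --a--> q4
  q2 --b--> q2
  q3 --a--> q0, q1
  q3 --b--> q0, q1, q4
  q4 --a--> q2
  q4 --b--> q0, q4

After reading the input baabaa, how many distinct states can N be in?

5

Start: {q0}
read b: {q0, q1, q2}
read a: {q1, q3, q4}
read a: {q0, q1, q2, q3, q4}
read b: {q0, q1, q2, q4}
read a: {q1, q2, q3, q4}
read a: {q0, q1, q2, q3, q4}
Final reachable set {q0, q1, q2, q3, q4} has 5 states.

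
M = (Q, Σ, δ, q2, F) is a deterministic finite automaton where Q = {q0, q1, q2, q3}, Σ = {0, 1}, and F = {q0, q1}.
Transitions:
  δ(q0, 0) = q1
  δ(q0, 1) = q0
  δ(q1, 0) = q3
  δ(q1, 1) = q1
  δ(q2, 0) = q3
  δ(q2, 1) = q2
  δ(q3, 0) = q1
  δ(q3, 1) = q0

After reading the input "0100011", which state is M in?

q2 --0--> q3
q3 --1--> q0
q0 --0--> q1
q1 --0--> q3
q3 --0--> q1
q1 --1--> q1
q1 --1--> q1

q1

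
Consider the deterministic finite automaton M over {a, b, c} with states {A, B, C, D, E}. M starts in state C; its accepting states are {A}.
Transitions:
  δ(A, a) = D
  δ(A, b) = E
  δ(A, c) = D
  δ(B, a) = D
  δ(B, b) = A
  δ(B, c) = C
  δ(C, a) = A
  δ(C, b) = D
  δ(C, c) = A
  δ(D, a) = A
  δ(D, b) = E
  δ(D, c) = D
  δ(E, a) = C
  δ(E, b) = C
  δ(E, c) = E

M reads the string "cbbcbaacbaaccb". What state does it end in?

E

C --c--> A
A --b--> E
E --b--> C
C --c--> A
A --b--> E
E --a--> C
C --a--> A
A --c--> D
D --b--> E
E --a--> C
C --a--> A
A --c--> D
D --c--> D
D --b--> E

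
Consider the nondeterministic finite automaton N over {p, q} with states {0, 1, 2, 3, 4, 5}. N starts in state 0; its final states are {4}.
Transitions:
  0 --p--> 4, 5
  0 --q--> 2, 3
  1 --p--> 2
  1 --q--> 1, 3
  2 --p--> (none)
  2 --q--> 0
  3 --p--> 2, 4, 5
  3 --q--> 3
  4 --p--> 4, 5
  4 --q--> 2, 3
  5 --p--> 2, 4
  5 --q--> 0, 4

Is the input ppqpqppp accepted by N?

accepted

Start: {0}
read p: {4, 5}
read p: {2, 4, 5}
read q: {0, 2, 3, 4}
read p: {2, 4, 5}
read q: {0, 2, 3, 4}
read p: {2, 4, 5}
read p: {2, 4, 5}
read p: {2, 4, 5}
Reachable ∩ accepting = {4} — nonempty.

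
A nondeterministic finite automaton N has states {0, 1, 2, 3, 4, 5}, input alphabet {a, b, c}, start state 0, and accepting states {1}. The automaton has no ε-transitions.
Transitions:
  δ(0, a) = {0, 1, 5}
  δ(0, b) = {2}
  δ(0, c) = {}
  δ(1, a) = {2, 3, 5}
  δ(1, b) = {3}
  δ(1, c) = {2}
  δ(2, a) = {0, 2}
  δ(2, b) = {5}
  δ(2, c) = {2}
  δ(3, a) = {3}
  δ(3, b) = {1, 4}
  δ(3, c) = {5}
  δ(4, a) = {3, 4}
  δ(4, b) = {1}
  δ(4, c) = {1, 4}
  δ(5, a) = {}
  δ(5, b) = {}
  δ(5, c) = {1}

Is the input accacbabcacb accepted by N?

Start: {0}
read a: {0, 1, 5}
read c: {1, 2}
read c: {2}
read a: {0, 2}
read c: {2}
read b: {5}
read a: {}
The reachable set is empty and stays empty for the remaining 5 symbols.
Reachable ∩ accepting = {} — empty.

rejected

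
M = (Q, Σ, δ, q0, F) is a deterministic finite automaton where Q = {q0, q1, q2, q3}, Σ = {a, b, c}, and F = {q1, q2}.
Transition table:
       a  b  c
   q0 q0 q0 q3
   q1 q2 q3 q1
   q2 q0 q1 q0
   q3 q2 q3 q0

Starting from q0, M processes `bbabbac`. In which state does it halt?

q3

q0 --b--> q0
q0 --b--> q0
q0 --a--> q0
q0 --b--> q0
q0 --b--> q0
q0 --a--> q0
q0 --c--> q3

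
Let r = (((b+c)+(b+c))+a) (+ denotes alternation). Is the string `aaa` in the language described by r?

Neither ((b+c)+(b+c)) nor a matches aaa.

no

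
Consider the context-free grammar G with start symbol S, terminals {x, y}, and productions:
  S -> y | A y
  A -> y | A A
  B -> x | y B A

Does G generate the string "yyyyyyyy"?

yes

S ⇒ Ay ⇒ AAy ⇒ AAAy ⇒ yAAy ⇒ yAAAy ⇒ yAAAAy ⇒ yAAAAAy ⇒ yyAAAAy ⇒ yyAAAAAy ⇒ yyyAAAAy ⇒ yyyyAAAy ⇒ yyyyyAAy ⇒ yyyyyyAy ⇒ yyyyyyyy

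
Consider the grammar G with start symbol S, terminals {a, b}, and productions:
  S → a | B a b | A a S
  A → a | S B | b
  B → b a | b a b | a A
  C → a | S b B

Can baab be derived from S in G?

yes

S ⇒ Bab ⇒ baab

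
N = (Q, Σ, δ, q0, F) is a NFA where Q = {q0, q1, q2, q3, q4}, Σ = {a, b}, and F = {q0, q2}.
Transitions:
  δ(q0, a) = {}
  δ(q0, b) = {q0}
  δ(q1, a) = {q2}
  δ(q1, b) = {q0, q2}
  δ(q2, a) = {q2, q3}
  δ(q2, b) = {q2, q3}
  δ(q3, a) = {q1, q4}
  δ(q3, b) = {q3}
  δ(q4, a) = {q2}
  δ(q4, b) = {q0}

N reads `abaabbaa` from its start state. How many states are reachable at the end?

Start: {q0}
read a: {}
The reachable set is empty and stays empty for the remaining 7 symbols.
Final reachable set {} has 0 states.

0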